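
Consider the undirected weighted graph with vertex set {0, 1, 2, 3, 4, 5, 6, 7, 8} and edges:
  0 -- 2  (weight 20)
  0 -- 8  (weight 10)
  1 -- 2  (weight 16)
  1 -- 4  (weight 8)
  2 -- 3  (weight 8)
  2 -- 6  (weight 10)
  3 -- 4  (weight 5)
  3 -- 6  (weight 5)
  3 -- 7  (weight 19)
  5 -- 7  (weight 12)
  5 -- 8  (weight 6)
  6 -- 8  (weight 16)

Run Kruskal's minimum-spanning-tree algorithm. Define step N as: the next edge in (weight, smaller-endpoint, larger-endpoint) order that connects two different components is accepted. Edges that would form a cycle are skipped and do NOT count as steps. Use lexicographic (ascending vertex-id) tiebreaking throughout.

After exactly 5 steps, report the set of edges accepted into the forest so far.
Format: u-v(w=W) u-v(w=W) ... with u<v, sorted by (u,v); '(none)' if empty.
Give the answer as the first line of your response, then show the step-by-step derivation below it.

1-4(w=8) 2-3(w=8) 3-4(w=5) 3-6(w=5) 5-8(w=6)

step 1: add edge 3-4 (w=5); MST = {3-4(w=5)}
step 2: add edge 3-6 (w=5); MST = {3-4(w=5) 3-6(w=5)}
step 3: add edge 5-8 (w=6); MST = {3-4(w=5) 3-6(w=5) 5-8(w=6)}
step 4: add edge 1-4 (w=8); MST = {1-4(w=8) 3-4(w=5) 3-6(w=5) 5-8(w=6)}
step 5: add edge 2-3 (w=8); MST = {1-4(w=8) 2-3(w=8) 3-4(w=5) 3-6(w=5) 5-8(w=6)}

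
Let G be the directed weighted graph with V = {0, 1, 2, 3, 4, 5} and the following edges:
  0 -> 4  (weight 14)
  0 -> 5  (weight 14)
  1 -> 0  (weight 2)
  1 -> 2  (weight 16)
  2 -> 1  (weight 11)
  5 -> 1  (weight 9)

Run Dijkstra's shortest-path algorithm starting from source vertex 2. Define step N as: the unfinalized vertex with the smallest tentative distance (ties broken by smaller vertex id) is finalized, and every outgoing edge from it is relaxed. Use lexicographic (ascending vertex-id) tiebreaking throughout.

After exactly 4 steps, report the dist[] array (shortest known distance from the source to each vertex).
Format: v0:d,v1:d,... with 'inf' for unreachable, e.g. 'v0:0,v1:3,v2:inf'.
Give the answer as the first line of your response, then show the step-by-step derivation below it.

v0:13,v1:11,v2:0,v3:inf,v4:27,v5:27

step 1: dist = v0:inf,v1:11,v2:0,v3:inf,v4:inf,v5:inf
step 2: dist = v0:13,v1:11,v2:0,v3:inf,v4:inf,v5:inf
step 3: dist = v0:13,v1:11,v2:0,v3:inf,v4:27,v5:27
step 4: dist = v0:13,v1:11,v2:0,v3:inf,v4:27,v5:27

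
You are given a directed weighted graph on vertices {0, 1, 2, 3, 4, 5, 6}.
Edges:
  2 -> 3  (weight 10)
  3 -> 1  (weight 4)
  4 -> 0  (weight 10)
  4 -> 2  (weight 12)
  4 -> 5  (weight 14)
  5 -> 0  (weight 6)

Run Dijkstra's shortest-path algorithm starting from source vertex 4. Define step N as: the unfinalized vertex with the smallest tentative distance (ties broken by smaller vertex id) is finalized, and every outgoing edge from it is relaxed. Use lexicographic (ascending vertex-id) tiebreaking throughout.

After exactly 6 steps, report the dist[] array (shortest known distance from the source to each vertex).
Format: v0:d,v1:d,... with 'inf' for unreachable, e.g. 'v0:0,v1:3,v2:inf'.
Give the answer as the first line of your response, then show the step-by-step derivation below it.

v0:10,v1:26,v2:12,v3:22,v4:0,v5:14,v6:inf

step 1: dist = v0:10,v1:inf,v2:12,v3:inf,v4:0,v5:14,v6:inf
step 2: dist = v0:10,v1:inf,v2:12,v3:inf,v4:0,v5:14,v6:inf
step 3: dist = v0:10,v1:inf,v2:12,v3:22,v4:0,v5:14,v6:inf
step 4: dist = v0:10,v1:inf,v2:12,v3:22,v4:0,v5:14,v6:inf
step 5: dist = v0:10,v1:26,v2:12,v3:22,v4:0,v5:14,v6:inf
step 6: dist = v0:10,v1:26,v2:12,v3:22,v4:0,v5:14,v6:inf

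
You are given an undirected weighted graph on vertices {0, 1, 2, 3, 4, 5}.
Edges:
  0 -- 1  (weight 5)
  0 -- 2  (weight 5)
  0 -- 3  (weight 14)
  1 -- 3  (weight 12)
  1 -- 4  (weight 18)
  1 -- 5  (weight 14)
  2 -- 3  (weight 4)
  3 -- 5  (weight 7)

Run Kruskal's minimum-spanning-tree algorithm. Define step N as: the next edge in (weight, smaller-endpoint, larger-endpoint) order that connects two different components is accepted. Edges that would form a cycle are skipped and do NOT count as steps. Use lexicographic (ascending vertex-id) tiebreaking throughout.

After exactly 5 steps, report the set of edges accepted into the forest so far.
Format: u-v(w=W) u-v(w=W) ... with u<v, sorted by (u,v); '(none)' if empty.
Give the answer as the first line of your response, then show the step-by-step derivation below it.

0-1(w=5) 0-2(w=5) 1-4(w=18) 2-3(w=4) 3-5(w=7)

step 1: add edge 2-3 (w=4); MST = {2-3(w=4)}
step 2: add edge 0-1 (w=5); MST = {0-1(w=5) 2-3(w=4)}
step 3: add edge 0-2 (w=5); MST = {0-1(w=5) 0-2(w=5) 2-3(w=4)}
step 4: add edge 3-5 (w=7); MST = {0-1(w=5) 0-2(w=5) 2-3(w=4) 3-5(w=7)}
step 5: add edge 1-4 (w=18); MST = {0-1(w=5) 0-2(w=5) 1-4(w=18) 2-3(w=4) 3-5(w=7)}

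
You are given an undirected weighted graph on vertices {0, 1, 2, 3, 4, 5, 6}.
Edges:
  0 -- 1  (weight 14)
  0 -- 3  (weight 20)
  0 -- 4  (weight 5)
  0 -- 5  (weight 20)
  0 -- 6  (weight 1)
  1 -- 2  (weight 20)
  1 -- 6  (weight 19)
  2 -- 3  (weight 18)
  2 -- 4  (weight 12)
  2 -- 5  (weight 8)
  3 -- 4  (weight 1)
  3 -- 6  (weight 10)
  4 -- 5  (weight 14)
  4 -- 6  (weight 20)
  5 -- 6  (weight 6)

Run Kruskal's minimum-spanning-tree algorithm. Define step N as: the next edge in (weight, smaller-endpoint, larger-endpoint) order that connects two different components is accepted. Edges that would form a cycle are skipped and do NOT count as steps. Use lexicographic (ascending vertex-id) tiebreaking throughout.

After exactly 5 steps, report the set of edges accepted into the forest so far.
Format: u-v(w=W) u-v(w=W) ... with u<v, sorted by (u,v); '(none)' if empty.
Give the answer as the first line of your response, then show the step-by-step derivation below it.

0-4(w=5) 0-6(w=1) 2-5(w=8) 3-4(w=1) 5-6(w=6)

step 1: add edge 0-6 (w=1); MST = {0-6(w=1)}
step 2: add edge 3-4 (w=1); MST = {0-6(w=1) 3-4(w=1)}
step 3: add edge 0-4 (w=5); MST = {0-4(w=5) 0-6(w=1) 3-4(w=1)}
step 4: add edge 5-6 (w=6); MST = {0-4(w=5) 0-6(w=1) 3-4(w=1) 5-6(w=6)}
step 5: add edge 2-5 (w=8); MST = {0-4(w=5) 0-6(w=1) 2-5(w=8) 3-4(w=1) 5-6(w=6)}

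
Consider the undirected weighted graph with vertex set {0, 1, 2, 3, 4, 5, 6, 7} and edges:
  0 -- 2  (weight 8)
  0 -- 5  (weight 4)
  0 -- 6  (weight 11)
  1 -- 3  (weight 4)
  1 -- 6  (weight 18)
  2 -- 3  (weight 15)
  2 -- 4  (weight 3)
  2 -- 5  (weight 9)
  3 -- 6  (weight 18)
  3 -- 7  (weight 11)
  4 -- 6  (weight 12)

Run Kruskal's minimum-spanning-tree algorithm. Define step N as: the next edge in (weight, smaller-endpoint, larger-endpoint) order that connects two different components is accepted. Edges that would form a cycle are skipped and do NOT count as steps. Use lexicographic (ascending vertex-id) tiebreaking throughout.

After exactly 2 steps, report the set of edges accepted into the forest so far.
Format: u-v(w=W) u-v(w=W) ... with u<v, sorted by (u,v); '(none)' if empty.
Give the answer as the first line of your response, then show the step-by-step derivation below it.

0-5(w=4) 2-4(w=3)

step 1: add edge 2-4 (w=3); MST = {2-4(w=3)}
step 2: add edge 0-5 (w=4); MST = {0-5(w=4) 2-4(w=3)}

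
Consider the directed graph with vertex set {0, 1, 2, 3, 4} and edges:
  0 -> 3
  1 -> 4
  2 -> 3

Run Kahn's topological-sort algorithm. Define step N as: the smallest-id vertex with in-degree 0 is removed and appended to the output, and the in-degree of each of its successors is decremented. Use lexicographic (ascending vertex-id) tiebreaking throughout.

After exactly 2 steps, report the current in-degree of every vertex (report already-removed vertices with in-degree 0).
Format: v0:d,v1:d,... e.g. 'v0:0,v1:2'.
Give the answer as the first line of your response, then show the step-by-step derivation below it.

v0:0,v1:0,v2:0,v3:1,v4:0

step 1: output 0; order=[0]; indeg=(0,0,0,1,1)
step 2: output 1; order=[0,1]; indeg=(0,0,0,1,0)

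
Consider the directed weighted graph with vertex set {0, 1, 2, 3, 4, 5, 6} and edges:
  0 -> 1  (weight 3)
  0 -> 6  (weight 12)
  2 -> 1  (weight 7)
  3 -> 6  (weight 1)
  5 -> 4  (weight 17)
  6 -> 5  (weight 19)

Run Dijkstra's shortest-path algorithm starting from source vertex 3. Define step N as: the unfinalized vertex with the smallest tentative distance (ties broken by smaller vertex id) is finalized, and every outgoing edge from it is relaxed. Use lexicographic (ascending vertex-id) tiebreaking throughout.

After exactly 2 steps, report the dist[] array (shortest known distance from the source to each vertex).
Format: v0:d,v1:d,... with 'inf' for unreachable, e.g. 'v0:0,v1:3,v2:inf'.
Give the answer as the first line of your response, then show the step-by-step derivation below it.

v0:inf,v1:inf,v2:inf,v3:0,v4:inf,v5:20,v6:1

step 1: dist = v0:inf,v1:inf,v2:inf,v3:0,v4:inf,v5:inf,v6:1
step 2: dist = v0:inf,v1:inf,v2:inf,v3:0,v4:inf,v5:20,v6:1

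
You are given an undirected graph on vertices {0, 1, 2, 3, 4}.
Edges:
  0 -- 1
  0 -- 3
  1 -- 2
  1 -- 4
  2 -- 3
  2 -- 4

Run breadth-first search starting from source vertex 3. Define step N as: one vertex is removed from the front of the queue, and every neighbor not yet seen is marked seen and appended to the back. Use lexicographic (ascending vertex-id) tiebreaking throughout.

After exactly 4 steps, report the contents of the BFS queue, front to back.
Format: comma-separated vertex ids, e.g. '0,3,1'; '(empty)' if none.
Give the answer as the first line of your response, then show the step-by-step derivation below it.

4

step 1: dequeue 3; queue=[0,2]; order=3
step 2: dequeue 0; queue=[2,1]; order=3,0
step 3: dequeue 2; queue=[1,4]; order=3,0,2
step 4: dequeue 1; queue=[4]; order=3,0,2,1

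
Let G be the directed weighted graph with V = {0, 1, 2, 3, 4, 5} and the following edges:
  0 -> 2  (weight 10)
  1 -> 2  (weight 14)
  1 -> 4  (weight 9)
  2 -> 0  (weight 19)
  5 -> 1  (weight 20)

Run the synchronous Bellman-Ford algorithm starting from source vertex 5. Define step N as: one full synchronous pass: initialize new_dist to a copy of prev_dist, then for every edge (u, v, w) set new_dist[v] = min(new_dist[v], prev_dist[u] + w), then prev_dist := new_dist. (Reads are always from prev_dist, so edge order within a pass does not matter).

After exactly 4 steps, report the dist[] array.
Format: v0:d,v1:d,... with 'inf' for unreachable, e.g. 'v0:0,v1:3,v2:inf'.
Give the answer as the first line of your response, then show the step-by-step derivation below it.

v0:53,v1:20,v2:34,v3:inf,v4:29,v5:0

step 1: dist = v0:inf,v1:20,v2:inf,v3:inf,v4:inf,v5:0
step 2: dist = v0:inf,v1:20,v2:34,v3:inf,v4:29,v5:0
step 3: dist = v0:53,v1:20,v2:34,v3:inf,v4:29,v5:0
step 4: dist = v0:53,v1:20,v2:34,v3:inf,v4:29,v5:0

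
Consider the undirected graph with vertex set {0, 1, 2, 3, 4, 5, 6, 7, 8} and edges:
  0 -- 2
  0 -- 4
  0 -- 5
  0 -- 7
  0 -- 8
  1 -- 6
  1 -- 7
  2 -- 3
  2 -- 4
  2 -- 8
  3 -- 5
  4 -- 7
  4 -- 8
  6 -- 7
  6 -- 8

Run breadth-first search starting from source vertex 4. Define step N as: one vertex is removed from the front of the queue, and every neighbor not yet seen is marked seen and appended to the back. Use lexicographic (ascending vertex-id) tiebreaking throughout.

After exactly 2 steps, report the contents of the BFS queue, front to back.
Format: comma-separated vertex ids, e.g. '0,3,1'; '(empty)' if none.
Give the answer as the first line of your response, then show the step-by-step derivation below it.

2,7,8,5

step 1: dequeue 4; queue=[0,2,7,8]; order=4
step 2: dequeue 0; queue=[2,7,8,5]; order=4,0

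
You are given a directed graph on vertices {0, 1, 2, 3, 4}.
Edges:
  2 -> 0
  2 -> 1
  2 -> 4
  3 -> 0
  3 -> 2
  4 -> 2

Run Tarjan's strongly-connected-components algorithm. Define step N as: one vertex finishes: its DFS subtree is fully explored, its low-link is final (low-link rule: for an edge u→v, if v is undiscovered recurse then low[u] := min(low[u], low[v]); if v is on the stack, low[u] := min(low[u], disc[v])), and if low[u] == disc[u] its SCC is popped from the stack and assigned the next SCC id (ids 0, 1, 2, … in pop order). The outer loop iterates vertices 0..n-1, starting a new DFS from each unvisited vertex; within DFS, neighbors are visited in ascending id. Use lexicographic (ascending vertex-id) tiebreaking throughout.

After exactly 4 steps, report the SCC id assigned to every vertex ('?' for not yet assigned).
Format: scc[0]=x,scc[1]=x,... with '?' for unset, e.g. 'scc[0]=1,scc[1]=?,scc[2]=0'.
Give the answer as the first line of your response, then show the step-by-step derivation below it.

scc[0]=0,scc[1]=1,scc[2]=2,scc[3]=?,scc[4]=2

step 1: low=(low[0]=0,low[1]=?,low[2]=?,low[3]=?,low[4]=?); scc=(scc[0]=0,scc[1]=?,scc[2]=?,scc[3]=?,scc[4]=?)
step 2: low=(low[0]=0,low[1]=1,low[2]=?,low[3]=?,low[4]=?); scc=(scc[0]=0,scc[1]=1,scc[2]=?,scc[3]=?,scc[4]=?)
step 3: low=(low[0]=0,low[1]=1,low[2]=2,low[3]=?,low[4]=2); scc=(scc[0]=0,scc[1]=1,scc[2]=?,scc[3]=?,scc[4]=?)
step 4: low=(low[0]=0,low[1]=1,low[2]=2,low[3]=?,low[4]=2); scc=(scc[0]=0,scc[1]=1,scc[2]=2,scc[3]=?,scc[4]=2)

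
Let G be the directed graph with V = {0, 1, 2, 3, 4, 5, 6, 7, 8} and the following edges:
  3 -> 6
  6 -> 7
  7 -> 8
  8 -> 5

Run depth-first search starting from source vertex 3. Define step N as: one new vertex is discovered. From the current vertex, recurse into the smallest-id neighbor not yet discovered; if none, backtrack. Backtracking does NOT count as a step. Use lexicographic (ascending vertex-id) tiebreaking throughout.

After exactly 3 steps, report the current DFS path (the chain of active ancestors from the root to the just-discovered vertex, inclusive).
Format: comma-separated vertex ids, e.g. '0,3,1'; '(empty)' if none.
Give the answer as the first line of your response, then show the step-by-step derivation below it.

3,6,7

step 1: discover 3; path=3; order=3
step 2: discover 6; path=3>6; order=3,6
step 3: discover 7; path=3>6>7; order=3,6,7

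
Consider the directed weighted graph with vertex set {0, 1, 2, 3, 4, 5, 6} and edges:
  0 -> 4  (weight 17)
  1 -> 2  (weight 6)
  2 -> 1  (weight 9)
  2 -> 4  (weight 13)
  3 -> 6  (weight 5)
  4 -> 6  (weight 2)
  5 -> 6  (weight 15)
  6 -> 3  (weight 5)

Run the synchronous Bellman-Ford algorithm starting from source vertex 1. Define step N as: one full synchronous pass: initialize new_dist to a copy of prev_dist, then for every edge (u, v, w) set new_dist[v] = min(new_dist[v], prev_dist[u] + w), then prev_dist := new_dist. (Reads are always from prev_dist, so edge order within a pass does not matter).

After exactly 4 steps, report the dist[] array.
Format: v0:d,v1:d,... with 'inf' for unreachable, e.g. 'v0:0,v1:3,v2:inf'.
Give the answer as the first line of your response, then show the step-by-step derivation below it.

v0:inf,v1:0,v2:6,v3:26,v4:19,v5:inf,v6:21

step 1: dist = v0:inf,v1:0,v2:6,v3:inf,v4:inf,v5:inf,v6:inf
step 2: dist = v0:inf,v1:0,v2:6,v3:inf,v4:19,v5:inf,v6:inf
step 3: dist = v0:inf,v1:0,v2:6,v3:inf,v4:19,v5:inf,v6:21
step 4: dist = v0:inf,v1:0,v2:6,v3:26,v4:19,v5:inf,v6:21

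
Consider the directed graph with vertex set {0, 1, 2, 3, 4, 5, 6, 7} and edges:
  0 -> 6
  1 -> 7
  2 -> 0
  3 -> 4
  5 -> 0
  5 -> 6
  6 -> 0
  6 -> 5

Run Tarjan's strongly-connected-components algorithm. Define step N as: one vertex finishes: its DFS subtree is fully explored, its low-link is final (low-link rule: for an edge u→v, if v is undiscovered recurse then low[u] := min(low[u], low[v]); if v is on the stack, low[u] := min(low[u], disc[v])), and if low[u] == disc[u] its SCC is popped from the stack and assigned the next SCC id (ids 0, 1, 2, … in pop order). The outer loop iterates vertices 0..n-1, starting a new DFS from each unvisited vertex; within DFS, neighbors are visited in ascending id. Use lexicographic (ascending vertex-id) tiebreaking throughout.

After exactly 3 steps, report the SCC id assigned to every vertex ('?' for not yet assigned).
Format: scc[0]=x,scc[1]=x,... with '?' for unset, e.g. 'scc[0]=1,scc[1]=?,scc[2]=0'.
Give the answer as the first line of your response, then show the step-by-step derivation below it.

scc[0]=0,scc[1]=?,scc[2]=?,scc[3]=?,scc[4]=?,scc[5]=0,scc[6]=0,scc[7]=?

step 1: low=(low[0]=0,low[1]=?,low[2]=?,low[3]=?,low[4]=?,low[5]=0,low[6]=0,low[7]=?); scc=(scc[0]=?,scc[1]=?,scc[2]=?,scc[3]=?,scc[4]=?,scc[5]=?,scc[6]=?,scc[7]=?)
step 2: low=(low[0]=0,low[1]=?,low[2]=?,low[3]=?,low[4]=?,low[5]=0,low[6]=0,low[7]=?); scc=(scc[0]=?,scc[1]=?,scc[2]=?,scc[3]=?,scc[4]=?,scc[5]=?,scc[6]=?,scc[7]=?)
step 3: low=(low[0]=0,low[1]=?,low[2]=?,low[3]=?,low[4]=?,low[5]=0,low[6]=0,low[7]=?); scc=(scc[0]=0,scc[1]=?,scc[2]=?,scc[3]=?,scc[4]=?,scc[5]=0,scc[6]=0,scc[7]=?)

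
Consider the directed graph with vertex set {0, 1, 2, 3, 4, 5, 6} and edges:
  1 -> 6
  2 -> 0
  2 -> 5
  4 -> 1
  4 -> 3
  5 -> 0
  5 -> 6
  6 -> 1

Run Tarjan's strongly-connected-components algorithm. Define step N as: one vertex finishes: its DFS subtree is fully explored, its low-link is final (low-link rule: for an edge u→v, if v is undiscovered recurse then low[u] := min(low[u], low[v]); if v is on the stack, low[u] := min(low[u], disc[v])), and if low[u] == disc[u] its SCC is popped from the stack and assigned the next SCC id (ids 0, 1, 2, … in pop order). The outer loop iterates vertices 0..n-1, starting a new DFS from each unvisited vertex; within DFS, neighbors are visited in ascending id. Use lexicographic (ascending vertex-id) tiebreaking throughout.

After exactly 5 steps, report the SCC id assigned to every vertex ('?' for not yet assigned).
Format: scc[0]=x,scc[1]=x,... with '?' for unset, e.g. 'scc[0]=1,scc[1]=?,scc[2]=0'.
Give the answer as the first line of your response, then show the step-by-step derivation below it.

scc[0]=0,scc[1]=1,scc[2]=3,scc[3]=?,scc[4]=?,scc[5]=2,scc[6]=1

step 1: low=(low[0]=0,low[1]=?,low[2]=?,low[3]=?,low[4]=?,low[5]=?,low[6]=?); scc=(scc[0]=0,scc[1]=?,scc[2]=?,scc[3]=?,scc[4]=?,scc[5]=?,scc[6]=?)
step 2: low=(low[0]=0,low[1]=1,low[2]=?,low[3]=?,low[4]=?,low[5]=?,low[6]=1); scc=(scc[0]=0,scc[1]=?,scc[2]=?,scc[3]=?,scc[4]=?,scc[5]=?,scc[6]=?)
step 3: low=(low[0]=0,low[1]=1,low[2]=?,low[3]=?,low[4]=?,low[5]=?,low[6]=1); scc=(scc[0]=0,scc[1]=1,scc[2]=?,scc[3]=?,scc[4]=?,scc[5]=?,scc[6]=1)
step 4: low=(low[0]=0,low[1]=1,low[2]=3,low[3]=?,low[4]=?,low[5]=4,low[6]=1); scc=(scc[0]=0,scc[1]=1,scc[2]=?,scc[3]=?,scc[4]=?,scc[5]=2,scc[6]=1)
step 5: low=(low[0]=0,low[1]=1,low[2]=3,low[3]=?,low[4]=?,low[5]=4,low[6]=1); scc=(scc[0]=0,scc[1]=1,scc[2]=3,scc[3]=?,scc[4]=?,scc[5]=2,scc[6]=1)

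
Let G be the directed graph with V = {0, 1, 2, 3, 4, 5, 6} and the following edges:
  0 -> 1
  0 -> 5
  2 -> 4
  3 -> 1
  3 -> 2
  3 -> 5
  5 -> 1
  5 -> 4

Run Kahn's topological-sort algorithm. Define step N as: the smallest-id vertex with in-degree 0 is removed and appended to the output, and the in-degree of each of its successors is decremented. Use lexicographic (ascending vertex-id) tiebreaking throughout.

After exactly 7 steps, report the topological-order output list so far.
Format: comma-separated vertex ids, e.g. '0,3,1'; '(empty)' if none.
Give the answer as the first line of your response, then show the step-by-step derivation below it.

0,3,2,5,1,4,6

step 1: output 0; order=[0]; indeg=(0,2,1,0,2,1,0)
step 2: output 3; order=[0,3]; indeg=(0,1,0,0,2,0,0)
step 3: output 2; order=[0,3,2]; indeg=(0,1,0,0,1,0,0)
step 4: output 5; order=[0,3,2,5]; indeg=(0,0,0,0,0,0,0)
step 5: output 1; order=[0,3,2,5,1]; indeg=(0,0,0,0,0,0,0)
step 6: output 4; order=[0,3,2,5,1,4]; indeg=(0,0,0,0,0,0,0)
step 7: output 6; order=[0,3,2,5,1,4,6]; indeg=(0,0,0,0,0,0,0)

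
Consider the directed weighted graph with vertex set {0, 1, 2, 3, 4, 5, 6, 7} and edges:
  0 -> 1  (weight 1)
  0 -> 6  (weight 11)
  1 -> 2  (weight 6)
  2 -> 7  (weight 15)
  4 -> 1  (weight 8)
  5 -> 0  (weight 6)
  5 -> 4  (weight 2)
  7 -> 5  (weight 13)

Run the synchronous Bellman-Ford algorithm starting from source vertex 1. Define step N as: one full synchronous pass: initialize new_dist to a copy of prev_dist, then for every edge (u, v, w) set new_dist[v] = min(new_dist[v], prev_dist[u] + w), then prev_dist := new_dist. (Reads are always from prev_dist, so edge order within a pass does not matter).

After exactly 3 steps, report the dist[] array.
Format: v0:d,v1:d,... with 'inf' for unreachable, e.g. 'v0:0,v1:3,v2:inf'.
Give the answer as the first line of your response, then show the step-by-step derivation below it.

v0:inf,v1:0,v2:6,v3:inf,v4:inf,v5:34,v6:inf,v7:21

step 1: dist = v0:inf,v1:0,v2:6,v3:inf,v4:inf,v5:inf,v6:inf,v7:inf
step 2: dist = v0:inf,v1:0,v2:6,v3:inf,v4:inf,v5:inf,v6:inf,v7:21
step 3: dist = v0:inf,v1:0,v2:6,v3:inf,v4:inf,v5:34,v6:inf,v7:21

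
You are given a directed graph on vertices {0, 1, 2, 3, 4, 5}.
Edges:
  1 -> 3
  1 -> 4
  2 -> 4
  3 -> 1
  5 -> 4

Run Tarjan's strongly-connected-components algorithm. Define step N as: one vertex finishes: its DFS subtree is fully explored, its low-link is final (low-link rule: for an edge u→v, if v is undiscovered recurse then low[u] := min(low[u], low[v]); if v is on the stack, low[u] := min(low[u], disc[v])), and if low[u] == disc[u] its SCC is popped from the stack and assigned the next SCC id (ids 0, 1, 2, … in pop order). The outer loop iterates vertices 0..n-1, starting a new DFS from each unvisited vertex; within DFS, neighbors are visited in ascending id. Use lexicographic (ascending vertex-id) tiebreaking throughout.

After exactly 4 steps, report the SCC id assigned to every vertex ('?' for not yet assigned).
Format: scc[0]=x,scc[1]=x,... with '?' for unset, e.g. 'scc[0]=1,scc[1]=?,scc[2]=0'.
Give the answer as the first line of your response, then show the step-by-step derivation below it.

scc[0]=0,scc[1]=2,scc[2]=?,scc[3]=2,scc[4]=1,scc[5]=?

step 1: low=(low[0]=0,low[1]=?,low[2]=?,low[3]=?,low[4]=?,low[5]=?); scc=(scc[0]=0,scc[1]=?,scc[2]=?,scc[3]=?,scc[4]=?,scc[5]=?)
step 2: low=(low[0]=0,low[1]=1,low[2]=?,low[3]=1,low[4]=?,low[5]=?); scc=(scc[0]=0,scc[1]=?,scc[2]=?,scc[3]=?,scc[4]=?,scc[5]=?)
step 3: low=(low[0]=0,low[1]=1,low[2]=?,low[3]=1,low[4]=3,low[5]=?); scc=(scc[0]=0,scc[1]=?,scc[2]=?,scc[3]=?,scc[4]=1,scc[5]=?)
step 4: low=(low[0]=0,low[1]=1,low[2]=?,low[3]=1,low[4]=3,low[5]=?); scc=(scc[0]=0,scc[1]=2,scc[2]=?,scc[3]=2,scc[4]=1,scc[5]=?)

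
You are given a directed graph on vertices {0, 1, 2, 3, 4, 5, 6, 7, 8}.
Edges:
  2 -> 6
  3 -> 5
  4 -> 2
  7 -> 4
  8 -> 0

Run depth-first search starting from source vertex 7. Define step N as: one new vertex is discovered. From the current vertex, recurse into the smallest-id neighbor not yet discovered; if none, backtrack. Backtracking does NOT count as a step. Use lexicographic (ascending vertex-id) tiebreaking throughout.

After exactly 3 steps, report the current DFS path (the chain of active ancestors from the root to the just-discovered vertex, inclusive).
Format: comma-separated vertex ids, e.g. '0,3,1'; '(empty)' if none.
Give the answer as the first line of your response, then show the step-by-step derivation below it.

7,4,2

step 1: discover 7; path=7; order=7
step 2: discover 4; path=7>4; order=7,4
step 3: discover 2; path=7>4>2; order=7,4,2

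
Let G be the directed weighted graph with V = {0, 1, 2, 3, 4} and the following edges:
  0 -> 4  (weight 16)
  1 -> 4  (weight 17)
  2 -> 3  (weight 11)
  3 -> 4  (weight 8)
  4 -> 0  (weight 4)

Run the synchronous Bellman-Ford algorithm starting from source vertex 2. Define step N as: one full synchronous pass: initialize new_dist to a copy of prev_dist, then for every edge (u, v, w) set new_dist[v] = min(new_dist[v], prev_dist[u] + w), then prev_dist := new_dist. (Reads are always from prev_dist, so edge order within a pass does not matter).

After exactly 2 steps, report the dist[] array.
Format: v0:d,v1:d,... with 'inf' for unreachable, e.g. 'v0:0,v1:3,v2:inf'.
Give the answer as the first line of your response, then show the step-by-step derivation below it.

v0:inf,v1:inf,v2:0,v3:11,v4:19

step 1: dist = v0:inf,v1:inf,v2:0,v3:11,v4:inf
step 2: dist = v0:inf,v1:inf,v2:0,v3:11,v4:19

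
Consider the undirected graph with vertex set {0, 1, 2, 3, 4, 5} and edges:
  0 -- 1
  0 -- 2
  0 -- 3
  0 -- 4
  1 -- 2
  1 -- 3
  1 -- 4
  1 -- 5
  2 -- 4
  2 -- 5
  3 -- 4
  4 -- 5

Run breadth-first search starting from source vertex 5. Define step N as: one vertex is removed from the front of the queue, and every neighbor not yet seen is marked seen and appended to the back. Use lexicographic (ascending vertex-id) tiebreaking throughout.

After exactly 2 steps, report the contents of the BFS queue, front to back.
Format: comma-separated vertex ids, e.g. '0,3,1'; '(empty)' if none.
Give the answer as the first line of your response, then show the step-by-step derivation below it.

2,4,0,3

step 1: dequeue 5; queue=[1,2,4]; order=5
step 2: dequeue 1; queue=[2,4,0,3]; order=5,1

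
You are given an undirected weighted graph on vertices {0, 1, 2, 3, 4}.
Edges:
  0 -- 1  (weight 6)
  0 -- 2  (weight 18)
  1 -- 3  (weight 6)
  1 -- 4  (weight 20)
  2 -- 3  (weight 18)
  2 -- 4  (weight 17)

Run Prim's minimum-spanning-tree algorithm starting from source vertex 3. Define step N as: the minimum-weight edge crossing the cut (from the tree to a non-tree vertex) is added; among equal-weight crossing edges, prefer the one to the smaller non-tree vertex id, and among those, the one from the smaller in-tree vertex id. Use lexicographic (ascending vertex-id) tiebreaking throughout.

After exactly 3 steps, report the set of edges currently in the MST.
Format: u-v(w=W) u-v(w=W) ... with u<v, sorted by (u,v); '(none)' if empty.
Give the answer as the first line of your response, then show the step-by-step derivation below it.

0-1(w=6) 0-2(w=18) 1-3(w=6)

step 1: add edge 1-3 (w=6); MST = {1-3(w=6)}
step 2: add edge 0-1 (w=6); MST = {0-1(w=6) 1-3(w=6)}
step 3: add edge 0-2 (w=18); MST = {0-1(w=6) 0-2(w=18) 1-3(w=6)}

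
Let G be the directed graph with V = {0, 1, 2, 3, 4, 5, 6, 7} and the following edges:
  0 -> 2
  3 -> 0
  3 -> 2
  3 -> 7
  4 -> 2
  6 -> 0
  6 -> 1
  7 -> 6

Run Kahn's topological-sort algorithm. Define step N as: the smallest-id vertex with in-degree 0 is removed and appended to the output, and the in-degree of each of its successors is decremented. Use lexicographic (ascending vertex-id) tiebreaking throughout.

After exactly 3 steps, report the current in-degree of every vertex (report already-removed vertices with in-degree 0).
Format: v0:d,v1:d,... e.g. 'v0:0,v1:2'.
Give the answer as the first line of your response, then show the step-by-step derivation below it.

v0:1,v1:1,v2:1,v3:0,v4:0,v5:0,v6:1,v7:0

step 1: output 3; order=[3]; indeg=(1,1,2,0,0,0,1,0)
step 2: output 4; order=[3,4]; indeg=(1,1,1,0,0,0,1,0)
step 3: output 5; order=[3,4,5]; indeg=(1,1,1,0,0,0,1,0)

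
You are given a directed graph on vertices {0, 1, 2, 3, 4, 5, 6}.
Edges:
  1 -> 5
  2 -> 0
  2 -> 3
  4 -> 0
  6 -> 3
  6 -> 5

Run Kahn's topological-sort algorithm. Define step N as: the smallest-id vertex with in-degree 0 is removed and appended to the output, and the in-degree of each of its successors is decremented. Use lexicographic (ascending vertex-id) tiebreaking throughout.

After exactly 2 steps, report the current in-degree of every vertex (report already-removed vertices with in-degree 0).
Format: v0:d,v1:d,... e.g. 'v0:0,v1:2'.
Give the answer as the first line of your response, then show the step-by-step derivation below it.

v0:1,v1:0,v2:0,v3:1,v4:0,v5:1,v6:0

step 1: output 1; order=[1]; indeg=(2,0,0,2,0,1,0)
step 2: output 2; order=[1,2]; indeg=(1,0,0,1,0,1,0)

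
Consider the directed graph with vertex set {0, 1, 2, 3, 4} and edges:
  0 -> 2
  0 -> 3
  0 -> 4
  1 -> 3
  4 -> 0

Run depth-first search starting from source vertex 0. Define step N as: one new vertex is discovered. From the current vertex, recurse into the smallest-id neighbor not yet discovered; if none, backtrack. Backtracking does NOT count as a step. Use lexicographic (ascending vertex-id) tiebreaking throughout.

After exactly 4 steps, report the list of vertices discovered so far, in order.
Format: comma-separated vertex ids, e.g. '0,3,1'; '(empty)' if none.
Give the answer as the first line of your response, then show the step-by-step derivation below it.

0,2,3,4

step 1: discover 0; path=0; order=0
step 2: discover 2; path=0>2; order=0,2
step 3: discover 3; path=0>3; order=0,2,3
step 4: discover 4; path=0>4; order=0,2,3,4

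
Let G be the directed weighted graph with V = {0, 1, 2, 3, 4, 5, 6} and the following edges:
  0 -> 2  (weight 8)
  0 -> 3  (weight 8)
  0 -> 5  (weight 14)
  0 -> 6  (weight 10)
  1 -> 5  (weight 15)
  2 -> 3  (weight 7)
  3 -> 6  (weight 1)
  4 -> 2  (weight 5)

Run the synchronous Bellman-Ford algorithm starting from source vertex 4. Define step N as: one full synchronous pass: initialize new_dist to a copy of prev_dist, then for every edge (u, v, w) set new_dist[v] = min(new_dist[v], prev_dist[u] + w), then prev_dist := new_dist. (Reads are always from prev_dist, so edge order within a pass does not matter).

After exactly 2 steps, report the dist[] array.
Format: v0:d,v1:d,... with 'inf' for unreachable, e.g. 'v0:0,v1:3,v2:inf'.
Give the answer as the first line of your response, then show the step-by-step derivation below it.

v0:inf,v1:inf,v2:5,v3:12,v4:0,v5:inf,v6:inf

step 1: dist = v0:inf,v1:inf,v2:5,v3:inf,v4:0,v5:inf,v6:inf
step 2: dist = v0:inf,v1:inf,v2:5,v3:12,v4:0,v5:inf,v6:inf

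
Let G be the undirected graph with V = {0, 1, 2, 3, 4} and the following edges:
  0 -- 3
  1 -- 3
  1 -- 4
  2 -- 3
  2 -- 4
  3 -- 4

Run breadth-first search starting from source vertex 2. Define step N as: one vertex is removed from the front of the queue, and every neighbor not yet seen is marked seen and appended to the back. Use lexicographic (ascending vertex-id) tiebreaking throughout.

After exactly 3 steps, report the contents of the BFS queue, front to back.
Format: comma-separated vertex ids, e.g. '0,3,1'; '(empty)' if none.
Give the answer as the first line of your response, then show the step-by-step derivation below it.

0,1

step 1: dequeue 2; queue=[3,4]; order=2
step 2: dequeue 3; queue=[4,0,1]; order=2,3
step 3: dequeue 4; queue=[0,1]; order=2,3,4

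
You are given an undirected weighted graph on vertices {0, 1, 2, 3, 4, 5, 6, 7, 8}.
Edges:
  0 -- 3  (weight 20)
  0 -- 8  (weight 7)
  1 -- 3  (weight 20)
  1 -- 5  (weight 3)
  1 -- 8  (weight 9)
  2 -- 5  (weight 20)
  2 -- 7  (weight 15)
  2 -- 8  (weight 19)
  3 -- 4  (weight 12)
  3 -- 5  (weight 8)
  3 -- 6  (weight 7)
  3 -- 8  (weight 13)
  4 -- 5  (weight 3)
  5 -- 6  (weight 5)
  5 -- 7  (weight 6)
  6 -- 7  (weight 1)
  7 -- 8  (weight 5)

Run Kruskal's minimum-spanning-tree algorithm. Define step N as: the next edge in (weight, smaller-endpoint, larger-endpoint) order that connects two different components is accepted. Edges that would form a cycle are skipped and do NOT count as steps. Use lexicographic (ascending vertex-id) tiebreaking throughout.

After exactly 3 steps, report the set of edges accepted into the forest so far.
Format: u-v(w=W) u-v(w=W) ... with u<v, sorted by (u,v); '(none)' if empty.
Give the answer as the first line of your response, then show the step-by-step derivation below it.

1-5(w=3) 4-5(w=3) 6-7(w=1)

step 1: add edge 6-7 (w=1); MST = {6-7(w=1)}
step 2: add edge 1-5 (w=3); MST = {1-5(w=3) 6-7(w=1)}
step 3: add edge 4-5 (w=3); MST = {1-5(w=3) 4-5(w=3) 6-7(w=1)}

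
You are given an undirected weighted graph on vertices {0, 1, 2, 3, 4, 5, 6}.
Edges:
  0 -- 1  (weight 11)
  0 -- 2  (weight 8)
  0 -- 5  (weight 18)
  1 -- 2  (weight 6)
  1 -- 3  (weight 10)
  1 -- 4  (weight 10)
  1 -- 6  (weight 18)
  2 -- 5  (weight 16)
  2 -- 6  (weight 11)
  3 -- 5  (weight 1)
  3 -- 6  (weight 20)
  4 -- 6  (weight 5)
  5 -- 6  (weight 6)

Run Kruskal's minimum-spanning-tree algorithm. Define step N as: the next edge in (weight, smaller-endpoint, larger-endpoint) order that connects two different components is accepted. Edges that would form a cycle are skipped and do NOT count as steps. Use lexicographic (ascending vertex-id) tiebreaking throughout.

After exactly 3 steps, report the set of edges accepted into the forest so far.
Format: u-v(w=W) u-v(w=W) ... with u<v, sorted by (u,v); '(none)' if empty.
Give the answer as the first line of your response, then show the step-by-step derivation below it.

1-2(w=6) 3-5(w=1) 4-6(w=5)

step 1: add edge 3-5 (w=1); MST = {3-5(w=1)}
step 2: add edge 4-6 (w=5); MST = {3-5(w=1) 4-6(w=5)}
step 3: add edge 1-2 (w=6); MST = {1-2(w=6) 3-5(w=1) 4-6(w=5)}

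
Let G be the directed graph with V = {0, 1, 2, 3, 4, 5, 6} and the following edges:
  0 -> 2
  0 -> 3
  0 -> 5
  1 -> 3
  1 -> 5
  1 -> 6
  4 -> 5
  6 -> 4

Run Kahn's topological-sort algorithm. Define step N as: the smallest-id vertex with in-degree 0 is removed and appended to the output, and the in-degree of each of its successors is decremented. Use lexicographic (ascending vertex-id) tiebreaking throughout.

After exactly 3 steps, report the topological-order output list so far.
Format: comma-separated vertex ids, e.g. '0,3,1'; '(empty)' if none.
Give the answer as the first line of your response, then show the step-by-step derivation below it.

0,1,2

step 1: output 0; order=[0]; indeg=(0,0,0,1,1,2,1)
step 2: output 1; order=[0,1]; indeg=(0,0,0,0,1,1,0)
step 3: output 2; order=[0,1,2]; indeg=(0,0,0,0,1,1,0)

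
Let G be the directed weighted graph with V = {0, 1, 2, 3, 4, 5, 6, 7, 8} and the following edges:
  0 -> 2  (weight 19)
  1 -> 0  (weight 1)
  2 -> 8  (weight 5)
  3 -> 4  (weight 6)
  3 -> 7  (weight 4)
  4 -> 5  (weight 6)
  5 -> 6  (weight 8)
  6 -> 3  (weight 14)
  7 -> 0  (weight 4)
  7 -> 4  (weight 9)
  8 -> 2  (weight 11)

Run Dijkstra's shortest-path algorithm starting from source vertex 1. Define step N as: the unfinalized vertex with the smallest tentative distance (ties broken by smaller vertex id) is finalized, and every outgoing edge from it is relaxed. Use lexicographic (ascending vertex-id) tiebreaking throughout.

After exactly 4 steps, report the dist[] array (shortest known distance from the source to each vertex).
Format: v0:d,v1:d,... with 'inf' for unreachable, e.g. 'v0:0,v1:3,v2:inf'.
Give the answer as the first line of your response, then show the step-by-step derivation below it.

v0:1,v1:0,v2:20,v3:inf,v4:inf,v5:inf,v6:inf,v7:inf,v8:25

step 1: dist = v0:1,v1:0,v2:inf,v3:inf,v4:inf,v5:inf,v6:inf,v7:inf,v8:inf
step 2: dist = v0:1,v1:0,v2:20,v3:inf,v4:inf,v5:inf,v6:inf,v7:inf,v8:inf
step 3: dist = v0:1,v1:0,v2:20,v3:inf,v4:inf,v5:inf,v6:inf,v7:inf,v8:25
step 4: dist = v0:1,v1:0,v2:20,v3:inf,v4:inf,v5:inf,v6:inf,v7:inf,v8:25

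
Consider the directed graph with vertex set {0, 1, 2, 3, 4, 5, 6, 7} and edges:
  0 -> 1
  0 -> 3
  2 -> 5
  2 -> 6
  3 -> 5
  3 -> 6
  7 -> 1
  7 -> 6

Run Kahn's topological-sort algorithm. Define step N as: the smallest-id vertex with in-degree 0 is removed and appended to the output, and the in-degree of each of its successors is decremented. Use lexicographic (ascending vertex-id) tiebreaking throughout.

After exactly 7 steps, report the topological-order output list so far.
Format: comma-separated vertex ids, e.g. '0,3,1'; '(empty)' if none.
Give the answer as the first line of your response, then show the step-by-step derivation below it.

0,2,3,4,5,7,1

step 1: output 0; order=[0]; indeg=(0,1,0,0,0,2,3,0)
step 2: output 2; order=[0,2]; indeg=(0,1,0,0,0,1,2,0)
step 3: output 3; order=[0,2,3]; indeg=(0,1,0,0,0,0,1,0)
step 4: output 4; order=[0,2,3,4]; indeg=(0,1,0,0,0,0,1,0)
step 5: output 5; order=[0,2,3,4,5]; indeg=(0,1,0,0,0,0,1,0)
step 6: output 7; order=[0,2,3,4,5,7]; indeg=(0,0,0,0,0,0,0,0)
step 7: output 1; order=[0,2,3,4,5,7,1]; indeg=(0,0,0,0,0,0,0,0)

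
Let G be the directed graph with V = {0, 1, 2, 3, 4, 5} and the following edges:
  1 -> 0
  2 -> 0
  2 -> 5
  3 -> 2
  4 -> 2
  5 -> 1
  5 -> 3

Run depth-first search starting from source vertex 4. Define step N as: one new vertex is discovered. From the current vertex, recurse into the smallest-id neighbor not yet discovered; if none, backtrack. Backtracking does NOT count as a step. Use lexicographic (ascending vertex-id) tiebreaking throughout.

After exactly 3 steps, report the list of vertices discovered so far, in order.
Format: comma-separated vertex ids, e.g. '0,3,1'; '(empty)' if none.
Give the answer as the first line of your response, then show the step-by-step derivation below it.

4,2,0

step 1: discover 4; path=4; order=4
step 2: discover 2; path=4>2; order=4,2
step 3: discover 0; path=4>2>0; order=4,2,0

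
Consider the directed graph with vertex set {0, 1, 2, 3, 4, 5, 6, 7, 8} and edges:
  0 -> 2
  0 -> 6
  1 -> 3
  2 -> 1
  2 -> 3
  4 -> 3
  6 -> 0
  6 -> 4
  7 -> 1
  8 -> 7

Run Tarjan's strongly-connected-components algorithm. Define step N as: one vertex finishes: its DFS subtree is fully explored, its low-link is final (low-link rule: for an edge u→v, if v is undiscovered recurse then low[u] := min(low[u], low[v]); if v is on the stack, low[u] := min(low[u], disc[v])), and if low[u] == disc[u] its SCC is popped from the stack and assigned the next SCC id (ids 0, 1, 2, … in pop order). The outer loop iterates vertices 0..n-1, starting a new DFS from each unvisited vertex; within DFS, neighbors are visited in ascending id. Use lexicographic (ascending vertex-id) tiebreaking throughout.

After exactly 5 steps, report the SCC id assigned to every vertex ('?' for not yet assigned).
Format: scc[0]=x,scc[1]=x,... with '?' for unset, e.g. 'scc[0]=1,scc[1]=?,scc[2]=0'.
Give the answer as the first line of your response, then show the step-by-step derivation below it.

scc[0]=?,scc[1]=1,scc[2]=2,scc[3]=0,scc[4]=3,scc[5]=?,scc[6]=?,scc[7]=?,scc[8]=?

step 1: low=(low[0]=0,low[1]=2,low[2]=1,low[3]=3,low[4]=?,low[5]=?,low[6]=?,low[7]=?,low[8]=?); scc=(scc[0]=?,scc[1]=?,scc[2]=?,scc[3]=0,scc[4]=?,scc[5]=?,scc[6]=?,scc[7]=?,scc[8]=?)
step 2: low=(low[0]=0,low[1]=2,low[2]=1,low[3]=3,low[4]=?,low[5]=?,low[6]=?,low[7]=?,low[8]=?); scc=(scc[0]=?,scc[1]=1,scc[2]=?,scc[3]=0,scc[4]=?,scc[5]=?,scc[6]=?,scc[7]=?,scc[8]=?)
step 3: low=(low[0]=0,low[1]=2,low[2]=1,low[3]=3,low[4]=?,low[5]=?,low[6]=?,low[7]=?,low[8]=?); scc=(scc[0]=?,scc[1]=1,scc[2]=2,scc[3]=0,scc[4]=?,scc[5]=?,scc[6]=?,scc[7]=?,scc[8]=?)
step 4: low=(low[0]=0,low[1]=2,low[2]=1,low[3]=3,low[4]=5,low[5]=?,low[6]=0,low[7]=?,low[8]=?); scc=(scc[0]=?,scc[1]=1,scc[2]=2,scc[3]=0,scc[4]=3,scc[5]=?,scc[6]=?,scc[7]=?,scc[8]=?)
step 5: low=(low[0]=0,low[1]=2,low[2]=1,low[3]=3,low[4]=5,low[5]=?,low[6]=0,low[7]=?,low[8]=?); scc=(scc[0]=?,scc[1]=1,scc[2]=2,scc[3]=0,scc[4]=3,scc[5]=?,scc[6]=?,scc[7]=?,scc[8]=?)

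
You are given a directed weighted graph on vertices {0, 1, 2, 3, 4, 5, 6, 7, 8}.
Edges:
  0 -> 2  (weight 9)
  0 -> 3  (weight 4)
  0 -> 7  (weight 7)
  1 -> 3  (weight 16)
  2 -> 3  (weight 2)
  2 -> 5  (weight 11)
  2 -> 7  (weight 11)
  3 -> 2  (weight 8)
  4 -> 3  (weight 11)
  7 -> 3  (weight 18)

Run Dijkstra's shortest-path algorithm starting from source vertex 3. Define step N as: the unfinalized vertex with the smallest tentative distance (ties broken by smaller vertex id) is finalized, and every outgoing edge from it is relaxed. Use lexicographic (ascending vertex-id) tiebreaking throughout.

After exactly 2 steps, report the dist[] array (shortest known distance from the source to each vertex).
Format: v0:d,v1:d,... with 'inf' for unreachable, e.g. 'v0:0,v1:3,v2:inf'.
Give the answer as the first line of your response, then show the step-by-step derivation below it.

v0:inf,v1:inf,v2:8,v3:0,v4:inf,v5:19,v6:inf,v7:19,v8:inf

step 1: dist = v0:inf,v1:inf,v2:8,v3:0,v4:inf,v5:inf,v6:inf,v7:inf,v8:inf
step 2: dist = v0:inf,v1:inf,v2:8,v3:0,v4:inf,v5:19,v6:inf,v7:19,v8:inf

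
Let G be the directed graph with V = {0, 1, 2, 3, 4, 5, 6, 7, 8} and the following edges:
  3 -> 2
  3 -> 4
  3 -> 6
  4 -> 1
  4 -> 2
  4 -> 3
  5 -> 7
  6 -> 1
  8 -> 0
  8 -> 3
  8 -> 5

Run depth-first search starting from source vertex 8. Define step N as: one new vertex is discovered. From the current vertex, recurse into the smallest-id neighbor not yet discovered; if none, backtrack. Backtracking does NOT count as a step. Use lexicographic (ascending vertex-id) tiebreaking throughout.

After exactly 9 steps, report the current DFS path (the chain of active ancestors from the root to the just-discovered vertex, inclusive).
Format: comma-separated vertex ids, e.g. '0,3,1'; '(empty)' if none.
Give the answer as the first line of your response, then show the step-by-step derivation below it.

8,5,7

step 1: discover 8; path=8; order=8
step 2: discover 0; path=8>0; order=8,0
step 3: discover 3; path=8>3; order=8,0,3
step 4: discover 2; path=8>3>2; order=8,0,3,2
step 5: discover 4; path=8>3>4; order=8,0,3,2,4
step 6: discover 1; path=8>3>4>1; order=8,0,3,2,4,1
step 7: discover 6; path=8>3>6; order=8,0,3,2,4,1,6
step 8: discover 5; path=8>5; order=8,0,3,2,4,1,6,5
step 9: discover 7; path=8>5>7; order=8,0,3,2,4,1,6,5,7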